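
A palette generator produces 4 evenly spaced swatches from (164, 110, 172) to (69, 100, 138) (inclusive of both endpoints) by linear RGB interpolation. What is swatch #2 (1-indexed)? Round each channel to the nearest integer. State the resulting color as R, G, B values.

(132, 107, 161)

With 4 swatches and endpoints inclusive, swatch 2 sits at t = (2 − 1)/(4 − 1) = 1/3 ≈ 0.3333.
R = 164 + 0.3333 × (69 − 164) = 132.337 → 132
G = 110 + 0.3333 × (100 − 110) = 106.667 → 107
B = 172 + 0.3333 × (138 − 172) = 160.668 → 161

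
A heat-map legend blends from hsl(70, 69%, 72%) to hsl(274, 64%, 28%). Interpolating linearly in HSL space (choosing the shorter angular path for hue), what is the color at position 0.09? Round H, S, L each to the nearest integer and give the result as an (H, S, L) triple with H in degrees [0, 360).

(56, 69, 68)

Hue: 274 − 70 = 204°, but |204| > 180 so the shorter arc goes the other way: Δh = 204 − 360 = -156°.
H = 70 + 0.09 × (-156) = 55.96 → 56°
S = 69 + 0.09 × (64 − 69) = 68.55 → 69%
L = 72 + 0.09 × (28 − 72) = 68.04 → 68%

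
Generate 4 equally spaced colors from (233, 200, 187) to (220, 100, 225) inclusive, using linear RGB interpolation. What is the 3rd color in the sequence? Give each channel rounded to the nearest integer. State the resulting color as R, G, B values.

With 4 swatches and endpoints inclusive, swatch 3 sits at t = (3 − 1)/(4 − 1) = 2/3 ≈ 0.6667.
R = 233 + 0.6667 × (220 − 233) = 224.333 → 224
G = 200 + 0.6667 × (100 − 200) = 133.33 → 133
B = 187 + 0.6667 × (225 − 187) = 212.335 → 212

(224, 133, 212)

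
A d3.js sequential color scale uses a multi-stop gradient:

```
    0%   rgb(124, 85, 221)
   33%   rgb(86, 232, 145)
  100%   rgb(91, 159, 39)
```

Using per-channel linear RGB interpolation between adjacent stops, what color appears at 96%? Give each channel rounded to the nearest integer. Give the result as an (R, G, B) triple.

96% lies between the 33% and 100% stops, so the local fraction is t = (96 − 33)/(100 − 33) = 63/67 ≈ 0.9403.
R = 86 + 0.9403 × (91 − 86) = 90.701 → 91
G = 232 + 0.9403 × (159 − 232) = 163.358 → 163
B = 145 + 0.9403 × (39 − 145) = 45.328 → 45

(91, 163, 45)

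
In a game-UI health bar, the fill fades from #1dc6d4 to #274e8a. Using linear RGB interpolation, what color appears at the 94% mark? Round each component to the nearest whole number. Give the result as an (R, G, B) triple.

(38, 85, 142)

#1dc6d4 → (29, 198, 212); #274e8a → (39, 78, 138).
94% corresponds to t = 0.94.
R = 29 + 0.94 × (39 − 29) = 29 + 0.94 × 10 = 38.4 → 38
G = 198 + 0.94 × (78 − 198) = 198 + 0.94 × -120 = 85.2 → 85
B = 212 + 0.94 × (138 − 212) = 212 + 0.94 × -74 = 142.44 → 142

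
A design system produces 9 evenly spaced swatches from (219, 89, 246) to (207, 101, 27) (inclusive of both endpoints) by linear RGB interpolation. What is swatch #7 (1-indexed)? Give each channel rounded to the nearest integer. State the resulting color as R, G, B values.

(210, 98, 82)

With 9 swatches and endpoints inclusive, swatch 7 sits at t = (7 − 1)/(9 − 1) = 6/8 ≈ 0.75.
R = 219 + 0.75 × (207 − 219) = 210 → 210
G = 89 + 0.75 × (101 − 89) = 98 → 98
B = 246 + 0.75 × (27 − 246) = 81.75 → 82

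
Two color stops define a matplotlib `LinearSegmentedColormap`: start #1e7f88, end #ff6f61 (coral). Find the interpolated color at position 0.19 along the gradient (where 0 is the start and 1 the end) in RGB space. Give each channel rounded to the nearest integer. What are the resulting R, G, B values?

(73, 124, 129)

#1e7f88 → (30, 127, 136); #ff6f61 → (255, 111, 97).
R = 30 + 0.19 × (255 − 30) = 30 + 0.19 × 225 = 72.75 → 73
G = 127 + 0.19 × (111 − 127) = 127 + 0.19 × -16 = 123.96 → 124
B = 136 + 0.19 × (97 − 136) = 136 + 0.19 × -39 = 128.59 → 129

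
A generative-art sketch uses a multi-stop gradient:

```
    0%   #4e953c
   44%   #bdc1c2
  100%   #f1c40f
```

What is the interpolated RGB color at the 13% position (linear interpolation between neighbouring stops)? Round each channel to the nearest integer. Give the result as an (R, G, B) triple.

13% lies between the 0% and 44% stops, so the local fraction is t = (13 − 0)/(44 − 0) = 13/44 ≈ 0.2955.
#4e953c → (78, 149, 60); #bdc1c2 → (189, 193, 194).
R = 78 + 0.2955 × (189 − 78) = 110.8 → 111
G = 149 + 0.2955 × (193 − 149) = 162.002 → 162
B = 60 + 0.2955 × (194 − 60) = 99.597 → 100

(111, 162, 100)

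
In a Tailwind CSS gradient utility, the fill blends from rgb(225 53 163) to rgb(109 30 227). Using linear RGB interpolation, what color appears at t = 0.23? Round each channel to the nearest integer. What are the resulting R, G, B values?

R = 225 + 0.23 × (109 − 225) = 225 + 0.23 × -116 = 198.32 → 198
G = 53 + 0.23 × (30 − 53) = 53 + 0.23 × -23 = 47.71 → 48
B = 163 + 0.23 × (227 − 163) = 163 + 0.23 × 64 = 177.72 → 178

(198, 48, 178)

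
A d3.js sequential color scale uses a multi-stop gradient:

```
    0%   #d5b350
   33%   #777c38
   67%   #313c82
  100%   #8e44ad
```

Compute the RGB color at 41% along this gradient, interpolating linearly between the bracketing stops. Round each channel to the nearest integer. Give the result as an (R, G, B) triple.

41% lies between the 33% and 67% stops, so the local fraction is t = (41 − 33)/(67 − 33) = 8/34 ≈ 0.2353.
#777c38 → (119, 124, 56); #313c82 → (49, 60, 130).
R = 119 + 0.2353 × (49 − 119) = 102.529 → 103
G = 124 + 0.2353 × (60 − 124) = 108.941 → 109
B = 56 + 0.2353 × (130 − 56) = 73.412 → 73

(103, 109, 73)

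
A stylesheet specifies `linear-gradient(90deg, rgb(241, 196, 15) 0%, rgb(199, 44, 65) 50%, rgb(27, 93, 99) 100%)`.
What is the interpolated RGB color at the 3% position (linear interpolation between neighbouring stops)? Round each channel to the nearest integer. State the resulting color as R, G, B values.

(238, 187, 18)

3% lies between the 0% and 50% stops, so the local fraction is t = (3 − 0)/(50 − 0) = 3/50 ≈ 0.06.
R = 241 + 0.06 × (199 − 241) = 238.48 → 238
G = 196 + 0.06 × (44 − 196) = 186.88 → 187
B = 15 + 0.06 × (65 − 15) = 18 → 18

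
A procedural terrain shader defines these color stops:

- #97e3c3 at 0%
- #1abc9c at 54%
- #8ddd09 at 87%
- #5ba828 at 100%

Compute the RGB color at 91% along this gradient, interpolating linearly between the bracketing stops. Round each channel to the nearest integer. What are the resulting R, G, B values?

(126, 205, 19)

91% lies between the 87% and 100% stops, so the local fraction is t = (91 − 87)/(100 − 87) = 4/13 ≈ 0.3077.
#8ddd09 → (141, 221, 9); #5ba828 → (91, 168, 40).
R = 141 + 0.3077 × (91 − 141) = 125.615 → 126
G = 221 + 0.3077 × (168 − 221) = 204.692 → 205
B = 9 + 0.3077 × (40 − 9) = 18.539 → 19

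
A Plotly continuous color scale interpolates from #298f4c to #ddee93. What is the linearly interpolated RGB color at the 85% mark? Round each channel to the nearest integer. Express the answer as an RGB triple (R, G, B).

(194, 224, 136)

#298f4c → (41, 143, 76); #ddee93 → (221, 238, 147).
85% corresponds to t = 0.85.
R = 41 + 0.85 × (221 − 41) = 41 + 0.85 × 180 = 194 → 194
G = 143 + 0.85 × (238 − 143) = 143 + 0.85 × 95 = 223.75 → 224
B = 76 + 0.85 × (147 − 76) = 76 + 0.85 × 71 = 136.35 → 136
So the blended color is (194, 224, 136), about #c2e088.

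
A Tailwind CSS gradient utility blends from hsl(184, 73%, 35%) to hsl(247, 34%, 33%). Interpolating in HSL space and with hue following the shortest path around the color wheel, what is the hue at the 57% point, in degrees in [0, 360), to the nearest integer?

220

Hue arc: Δh = 247 − 184 = 63° (|Δh| ≤ 180, already the shorter path).
H = 184 + 0.57 × (63) = 219.91 → 220°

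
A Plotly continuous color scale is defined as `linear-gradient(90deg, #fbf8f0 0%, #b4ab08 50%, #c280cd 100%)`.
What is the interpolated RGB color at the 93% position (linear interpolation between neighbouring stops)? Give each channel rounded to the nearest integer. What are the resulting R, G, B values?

93% lies between the 50% and 100% stops, so the local fraction is t = (93 − 50)/(100 − 50) = 43/50 ≈ 0.86.
#b4ab08 → (180, 171, 8); #c280cd → (194, 128, 205).
R = 180 + 0.86 × (194 − 180) = 192.04 → 192
G = 171 + 0.86 × (128 − 171) = 134.02 → 134
B = 8 + 0.86 × (205 − 8) = 177.42 → 177

(192, 134, 177)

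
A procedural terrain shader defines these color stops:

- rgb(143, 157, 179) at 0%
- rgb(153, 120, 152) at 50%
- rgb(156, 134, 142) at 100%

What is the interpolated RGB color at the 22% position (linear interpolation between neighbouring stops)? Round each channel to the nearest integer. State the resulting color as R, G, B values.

(147, 141, 167)

22% lies between the 0% and 50% stops, so the local fraction is t = (22 − 0)/(50 − 0) = 22/50 ≈ 0.44.
R = 143 + 0.44 × (153 − 143) = 147.4 → 147
G = 157 + 0.44 × (120 − 157) = 140.72 → 141
B = 179 + 0.44 × (152 − 179) = 167.12 → 167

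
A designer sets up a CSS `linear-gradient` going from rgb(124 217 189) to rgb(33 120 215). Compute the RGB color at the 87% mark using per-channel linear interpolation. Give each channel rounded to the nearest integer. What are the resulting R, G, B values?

(45, 133, 212)

87% corresponds to t = 0.87.
R = 124 + 0.87 × (33 − 124) = 124 + 0.87 × -91 = 44.83 → 45
G = 217 + 0.87 × (120 − 217) = 217 + 0.87 × -97 = 132.61 → 133
B = 189 + 0.87 × (215 − 189) = 189 + 0.87 × 26 = 211.62 → 212
So the blended color is (45, 133, 212), about #2d85d4.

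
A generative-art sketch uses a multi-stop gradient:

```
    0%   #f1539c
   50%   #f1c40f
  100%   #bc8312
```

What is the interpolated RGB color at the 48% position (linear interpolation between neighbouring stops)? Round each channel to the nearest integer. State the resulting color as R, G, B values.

(241, 191, 21)

48% lies between the 0% and 50% stops, so the local fraction is t = (48 − 0)/(50 − 0) = 48/50 ≈ 0.96.
#f1539c → (241, 83, 156); #f1c40f → (241, 196, 15).
R = 241 + 0.96 × (241 − 241) = 241 → 241
G = 83 + 0.96 × (196 − 83) = 191.48 → 191
B = 156 + 0.96 × (15 − 156) = 20.64 → 21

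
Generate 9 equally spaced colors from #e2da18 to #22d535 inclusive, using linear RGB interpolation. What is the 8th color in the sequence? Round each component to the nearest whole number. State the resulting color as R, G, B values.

With 9 swatches and endpoints inclusive, swatch 8 sits at t = (8 − 1)/(9 − 1) = 7/8 ≈ 0.875.
#e2da18 → (226, 218, 24); #22d535 → (34, 213, 53).
R = 226 + 0.875 × (34 − 226) = 58 → 58
G = 218 + 0.875 × (213 − 218) = 213.625 → 214
B = 24 + 0.875 × (53 − 24) = 49.375 → 49

(58, 214, 49)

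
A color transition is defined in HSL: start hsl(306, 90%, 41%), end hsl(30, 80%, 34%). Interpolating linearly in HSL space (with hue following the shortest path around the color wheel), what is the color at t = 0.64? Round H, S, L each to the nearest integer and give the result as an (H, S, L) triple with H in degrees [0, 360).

Hue: 30 − 306 = -276°, but |-276| > 180 so the shorter arc goes the other way: Δh = -276 + 360 = 84°.
H = 306 + 0.64 × (84) = 359.76 → 360 → 360 mod 360 = 0°
S = 90 + 0.64 × (80 − 90) = 83.6 → 84%
L = 41 + 0.64 × (34 − 41) = 36.52 → 37%

(0, 84, 37)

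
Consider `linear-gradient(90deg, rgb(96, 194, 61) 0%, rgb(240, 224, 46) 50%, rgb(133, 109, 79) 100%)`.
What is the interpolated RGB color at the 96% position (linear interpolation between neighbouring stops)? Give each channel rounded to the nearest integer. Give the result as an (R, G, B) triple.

(142, 118, 76)

96% lies between the 50% and 100% stops, so the local fraction is t = (96 − 50)/(100 − 50) = 46/50 ≈ 0.92.
R = 240 + 0.92 × (133 − 240) = 141.56 → 142
G = 224 + 0.92 × (109 − 224) = 118.2 → 118
B = 46 + 0.92 × (79 − 46) = 76.36 → 76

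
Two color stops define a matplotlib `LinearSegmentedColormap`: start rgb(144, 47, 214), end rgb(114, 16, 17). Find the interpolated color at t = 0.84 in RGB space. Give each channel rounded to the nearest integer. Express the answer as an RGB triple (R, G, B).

(119, 21, 49)

R = 144 + 0.84 × (114 − 144) = 144 + 0.84 × -30 = 118.8 → 119
G = 47 + 0.84 × (16 − 47) = 47 + 0.84 × -31 = 20.96 → 21
B = 214 + 0.84 × (17 − 214) = 214 + 0.84 × -197 = 48.52 → 49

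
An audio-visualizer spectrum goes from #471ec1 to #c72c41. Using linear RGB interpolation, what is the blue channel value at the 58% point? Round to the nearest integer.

119

B₁ = 193 (from #471ec1), B₂ = 65 (from #c72c41).
B = 193 + 0.58 × (65 − 193) = 118.76 → 119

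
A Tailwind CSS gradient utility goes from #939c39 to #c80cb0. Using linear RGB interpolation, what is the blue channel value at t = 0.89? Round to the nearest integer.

B₁ = 57 (from #939c39), B₂ = 176 (from #c80cb0).
B = 57 + 0.89 × (176 − 57) = 162.91 → 163

163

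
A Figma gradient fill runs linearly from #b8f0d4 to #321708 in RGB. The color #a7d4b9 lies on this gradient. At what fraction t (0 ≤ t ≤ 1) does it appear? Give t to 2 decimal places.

Invert the lerp on the G channel (largest span, 217): t = (212 − 240) / (23 − 240) = -28/-217 = 0.12903.
Check on R: (167 − 184)/(50 − 184) = 0.1269 ✓

0.13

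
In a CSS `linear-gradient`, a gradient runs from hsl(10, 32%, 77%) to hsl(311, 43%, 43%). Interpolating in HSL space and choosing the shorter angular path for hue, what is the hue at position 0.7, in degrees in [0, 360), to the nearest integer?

329

Hue: 311 − 10 = 301°, but |301| > 180 so the shorter arc goes the other way: Δh = 301 − 360 = -59°.
H = 10 + 0.7 × (-59) = -31.3 → -31 → -31 mod 360 = 329°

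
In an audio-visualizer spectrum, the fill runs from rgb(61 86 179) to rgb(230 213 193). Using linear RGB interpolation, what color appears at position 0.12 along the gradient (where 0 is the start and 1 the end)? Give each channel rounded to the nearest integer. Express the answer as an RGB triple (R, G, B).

R = 61 + 0.12 × (230 − 61) = 61 + 0.12 × 169 = 81.28 → 81
G = 86 + 0.12 × (213 − 86) = 86 + 0.12 × 127 = 101.24 → 101
B = 179 + 0.12 × (193 − 179) = 179 + 0.12 × 14 = 180.68 → 181
So the blended color is (81, 101, 181), about #5165b5.

(81, 101, 181)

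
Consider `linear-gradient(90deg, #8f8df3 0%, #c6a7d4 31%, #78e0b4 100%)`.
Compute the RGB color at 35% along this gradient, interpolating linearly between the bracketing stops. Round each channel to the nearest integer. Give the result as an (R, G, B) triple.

(193, 170, 210)

35% lies between the 31% and 100% stops, so the local fraction is t = (35 − 31)/(100 − 31) = 4/69 ≈ 0.058.
#c6a7d4 → (198, 167, 212); #78e0b4 → (120, 224, 180).
R = 198 + 0.058 × (120 − 198) = 193.476 → 193
G = 167 + 0.058 × (224 − 167) = 170.306 → 170
B = 212 + 0.058 × (180 − 212) = 210.144 → 210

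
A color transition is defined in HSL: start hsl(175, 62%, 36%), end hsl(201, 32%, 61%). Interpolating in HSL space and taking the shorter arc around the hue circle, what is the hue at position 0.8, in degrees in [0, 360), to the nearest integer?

196

Hue arc: Δh = 201 − 175 = 26° (|Δh| ≤ 180, already the shorter path).
H = 175 + 0.8 × (26) = 195.8 → 196°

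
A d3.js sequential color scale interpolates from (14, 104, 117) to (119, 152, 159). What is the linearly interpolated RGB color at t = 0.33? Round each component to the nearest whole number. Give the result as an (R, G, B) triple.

(49, 120, 131)

R = 14 + 0.33 × (119 − 14) = 14 + 0.33 × 105 = 48.65 → 49
G = 104 + 0.33 × (152 − 104) = 104 + 0.33 × 48 = 119.84 → 120
B = 117 + 0.33 × (159 − 117) = 117 + 0.33 × 42 = 130.86 → 131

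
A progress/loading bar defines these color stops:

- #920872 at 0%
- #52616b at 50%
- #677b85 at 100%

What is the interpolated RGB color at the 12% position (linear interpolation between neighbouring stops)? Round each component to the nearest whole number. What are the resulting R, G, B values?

12% lies between the 0% and 50% stops, so the local fraction is t = (12 − 0)/(50 − 0) = 12/50 ≈ 0.24.
#920872 → (146, 8, 114); #52616b → (82, 97, 107).
R = 146 + 0.24 × (82 − 146) = 130.64 → 131
G = 8 + 0.24 × (97 − 8) = 29.36 → 29
B = 114 + 0.24 × (107 − 114) = 112.32 → 112

(131, 29, 112)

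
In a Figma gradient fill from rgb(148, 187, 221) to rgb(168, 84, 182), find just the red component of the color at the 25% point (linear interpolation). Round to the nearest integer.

R = 148 + 0.25 × (168 − 148) = 153 → 153

153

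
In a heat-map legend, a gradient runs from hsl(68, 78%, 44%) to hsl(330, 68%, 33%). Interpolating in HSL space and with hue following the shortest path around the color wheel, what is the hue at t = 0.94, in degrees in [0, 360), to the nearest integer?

336

Hue: 330 − 68 = 262°, but |262| > 180 so the shorter arc goes the other way: Δh = 262 − 360 = -98°.
H = 68 + 0.94 × (-98) = -24.12 → -24 → -24 mod 360 = 336°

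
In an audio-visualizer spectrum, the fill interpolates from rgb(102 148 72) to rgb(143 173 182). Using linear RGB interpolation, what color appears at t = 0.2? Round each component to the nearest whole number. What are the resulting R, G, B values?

R = 102 + 0.2 × (143 − 102) = 102 + 0.2 × 41 = 110.2 → 110
G = 148 + 0.2 × (173 − 148) = 148 + 0.2 × 25 = 153 → 153
B = 72 + 0.2 × (182 − 72) = 72 + 0.2 × 110 = 94 → 94

(110, 153, 94)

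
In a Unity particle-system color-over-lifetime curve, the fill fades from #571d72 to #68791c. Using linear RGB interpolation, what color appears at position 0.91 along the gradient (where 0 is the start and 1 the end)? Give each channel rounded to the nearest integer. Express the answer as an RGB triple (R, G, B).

#571d72 → (87, 29, 114); #68791c → (104, 121, 28).
R = 87 + 0.91 × (104 − 87) = 87 + 0.91 × 17 = 102.47 → 102
G = 29 + 0.91 × (121 − 29) = 29 + 0.91 × 92 = 112.72 → 113
B = 114 + 0.91 × (28 − 114) = 114 + 0.91 × -86 = 35.74 → 36

(102, 113, 36)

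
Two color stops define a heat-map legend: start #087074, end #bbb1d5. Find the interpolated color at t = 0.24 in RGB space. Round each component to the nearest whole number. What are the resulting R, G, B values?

#087074 → (8, 112, 116); #bbb1d5 → (187, 177, 213).
R = 8 + 0.24 × (187 − 8) = 8 + 0.24 × 179 = 50.96 → 51
G = 112 + 0.24 × (177 − 112) = 112 + 0.24 × 65 = 127.6 → 128
B = 116 + 0.24 × (213 − 116) = 116 + 0.24 × 97 = 139.28 → 139

(51, 128, 139)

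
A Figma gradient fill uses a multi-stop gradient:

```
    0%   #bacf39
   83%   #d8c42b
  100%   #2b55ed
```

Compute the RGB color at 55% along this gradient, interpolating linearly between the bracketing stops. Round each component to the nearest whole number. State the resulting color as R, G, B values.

(206, 200, 48)

55% lies between the 0% and 83% stops, so the local fraction is t = (55 − 0)/(83 − 0) = 55/83 ≈ 0.6627.
#bacf39 → (186, 207, 57); #d8c42b → (216, 196, 43).
R = 186 + 0.6627 × (216 − 186) = 205.881 → 206
G = 207 + 0.6627 × (196 − 207) = 199.71 → 200
B = 57 + 0.6627 × (43 − 57) = 47.722 → 48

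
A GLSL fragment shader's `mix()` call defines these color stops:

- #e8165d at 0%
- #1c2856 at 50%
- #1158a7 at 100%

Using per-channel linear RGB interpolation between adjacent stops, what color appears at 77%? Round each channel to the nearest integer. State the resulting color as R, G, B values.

77% lies between the 50% and 100% stops, so the local fraction is t = (77 − 50)/(100 − 50) = 27/50 ≈ 0.54.
#1c2856 → (28, 40, 86); #1158a7 → (17, 88, 167).
R = 28 + 0.54 × (17 − 28) = 22.06 → 22
G = 40 + 0.54 × (88 − 40) = 65.92 → 66
B = 86 + 0.54 × (167 − 86) = 129.74 → 130

(22, 66, 130)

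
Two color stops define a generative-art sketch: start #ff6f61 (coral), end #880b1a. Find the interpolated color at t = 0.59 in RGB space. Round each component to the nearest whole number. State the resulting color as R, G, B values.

#ff6f61 → (255, 111, 97); #880b1a → (136, 11, 26).
R = 255 + 0.59 × (136 − 255) = 255 + 0.59 × -119 = 184.79 → 185
G = 111 + 0.59 × (11 − 111) = 111 + 0.59 × -100 = 52 → 52
B = 97 + 0.59 × (26 − 97) = 97 + 0.59 × -71 = 55.11 → 55
So the blended color is (185, 52, 55), about #b93437.

(185, 52, 55)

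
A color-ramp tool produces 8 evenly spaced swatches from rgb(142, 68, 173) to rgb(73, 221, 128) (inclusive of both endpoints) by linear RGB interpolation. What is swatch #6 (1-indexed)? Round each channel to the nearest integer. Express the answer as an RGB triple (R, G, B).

(93, 177, 141)

With 8 swatches and endpoints inclusive, swatch 6 sits at t = (6 − 1)/(8 − 1) = 5/7 ≈ 0.7143.
R = 142 + 0.7143 × (73 − 142) = 92.713 → 93
G = 68 + 0.7143 × (221 − 68) = 177.288 → 177
B = 173 + 0.7143 × (128 − 173) = 140.856 → 141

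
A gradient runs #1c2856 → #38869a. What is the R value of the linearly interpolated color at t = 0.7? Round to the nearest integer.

R₁ = 28 (from #1c2856), R₂ = 56 (from #38869a).
R = 28 + 0.7 × (56 − 28) = 47.6 → 48

48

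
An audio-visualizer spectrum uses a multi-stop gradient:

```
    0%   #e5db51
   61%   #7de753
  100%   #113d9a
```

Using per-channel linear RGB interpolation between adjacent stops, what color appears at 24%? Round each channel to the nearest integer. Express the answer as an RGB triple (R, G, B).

24% lies between the 0% and 61% stops, so the local fraction is t = (24 − 0)/(61 − 0) = 24/61 ≈ 0.3934.
#e5db51 → (229, 219, 81); #7de753 → (125, 231, 83).
R = 229 + 0.3934 × (125 − 229) = 188.086 → 188
G = 219 + 0.3934 × (231 − 219) = 223.721 → 224
B = 81 + 0.3934 × (83 − 81) = 81.787 → 82

(188, 224, 82)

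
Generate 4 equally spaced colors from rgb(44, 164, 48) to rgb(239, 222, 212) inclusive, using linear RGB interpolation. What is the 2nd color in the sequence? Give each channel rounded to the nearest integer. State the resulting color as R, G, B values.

With 4 swatches and endpoints inclusive, swatch 2 sits at t = (2 − 1)/(4 − 1) = 1/3 ≈ 0.3333.
R = 44 + 0.3333 × (239 − 44) = 108.993 → 109
G = 164 + 0.3333 × (222 − 164) = 183.331 → 183
B = 48 + 0.3333 × (212 − 48) = 102.661 → 103

(109, 183, 103)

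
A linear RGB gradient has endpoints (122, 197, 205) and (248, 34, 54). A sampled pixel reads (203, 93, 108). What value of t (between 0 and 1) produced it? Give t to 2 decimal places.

Invert the lerp on the G channel (largest span, 163): t = (93 − 197) / (34 − 197) = -104/-163 = 0.63804.
Check on R: (203 − 122)/(248 − 122) = 0.6429 ✓

0.64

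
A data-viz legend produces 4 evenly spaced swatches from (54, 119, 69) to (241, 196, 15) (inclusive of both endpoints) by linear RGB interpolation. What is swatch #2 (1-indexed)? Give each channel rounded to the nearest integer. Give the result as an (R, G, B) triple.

(116, 145, 51)

With 4 swatches and endpoints inclusive, swatch 2 sits at t = (2 − 1)/(4 − 1) = 1/3 ≈ 0.3333.
R = 54 + 0.3333 × (241 − 54) = 116.327 → 116
G = 119 + 0.3333 × (196 − 119) = 144.664 → 145
B = 69 + 0.3333 × (15 − 69) = 51.002 → 51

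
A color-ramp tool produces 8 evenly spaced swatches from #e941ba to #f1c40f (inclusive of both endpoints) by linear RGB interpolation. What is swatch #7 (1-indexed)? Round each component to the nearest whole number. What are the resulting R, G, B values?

With 8 swatches and endpoints inclusive, swatch 7 sits at t = (7 − 1)/(8 − 1) = 6/7 ≈ 0.8571.
#e941ba → (233, 65, 186); #f1c40f → (241, 196, 15).
R = 233 + 0.8571 × (241 − 233) = 239.857 → 240
G = 65 + 0.8571 × (196 − 65) = 177.28 → 177
B = 186 + 0.8571 × (15 − 186) = 39.436 → 39

(240, 177, 39)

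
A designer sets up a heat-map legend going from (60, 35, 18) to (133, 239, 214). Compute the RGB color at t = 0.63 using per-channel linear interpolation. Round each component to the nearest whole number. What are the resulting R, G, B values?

(106, 164, 141)

R = 60 + 0.63 × (133 − 60) = 60 + 0.63 × 73 = 105.99 → 106
G = 35 + 0.63 × (239 − 35) = 35 + 0.63 × 204 = 163.52 → 164
B = 18 + 0.63 × (214 − 18) = 18 + 0.63 × 196 = 141.48 → 141
So the blended color is (106, 164, 141), about #6aa48d.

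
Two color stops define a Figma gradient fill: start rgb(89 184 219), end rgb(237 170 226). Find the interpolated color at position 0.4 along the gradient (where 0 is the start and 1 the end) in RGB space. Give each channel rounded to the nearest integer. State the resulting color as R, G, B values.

R = 89 + 0.4 × (237 − 89) = 89 + 0.4 × 148 = 148.2 → 148
G = 184 + 0.4 × (170 − 184) = 184 + 0.4 × -14 = 178.4 → 178
B = 219 + 0.4 × (226 − 219) = 219 + 0.4 × 7 = 221.8 → 222
So the blended color is (148, 178, 222), about #94b2de.

(148, 178, 222)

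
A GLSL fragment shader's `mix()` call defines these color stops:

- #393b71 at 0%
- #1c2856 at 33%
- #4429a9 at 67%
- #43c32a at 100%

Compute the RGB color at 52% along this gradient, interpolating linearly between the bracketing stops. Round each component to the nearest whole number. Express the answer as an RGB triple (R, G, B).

(50, 41, 132)

52% lies between the 33% and 67% stops, so the local fraction is t = (52 − 33)/(67 − 33) = 19/34 ≈ 0.5588.
#1c2856 → (28, 40, 86); #4429a9 → (68, 41, 169).
R = 28 + 0.5588 × (68 − 28) = 50.352 → 50
G = 40 + 0.5588 × (41 − 40) = 40.559 → 41
B = 86 + 0.5588 × (169 − 86) = 132.38 → 132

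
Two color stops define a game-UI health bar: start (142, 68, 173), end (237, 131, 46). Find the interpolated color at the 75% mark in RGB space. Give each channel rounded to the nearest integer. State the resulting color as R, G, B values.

75% corresponds to t = 0.75.
R = 142 + 0.75 × (237 − 142) = 142 + 0.75 × 95 = 213.25 → 213
G = 68 + 0.75 × (131 − 68) = 68 + 0.75 × 63 = 115.25 → 115
B = 173 + 0.75 × (46 − 173) = 173 + 0.75 × -127 = 77.75 → 78

(213, 115, 78)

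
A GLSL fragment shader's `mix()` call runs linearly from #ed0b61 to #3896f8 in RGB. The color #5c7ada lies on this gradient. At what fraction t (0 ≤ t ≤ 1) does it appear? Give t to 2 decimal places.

0.80

Invert the lerp on the R channel (largest span, 181): t = (92 − 237) / (56 − 237) = -145/-181 = 0.8011.
Check on G: (122 − 11)/(150 − 11) = 0.7986 ✓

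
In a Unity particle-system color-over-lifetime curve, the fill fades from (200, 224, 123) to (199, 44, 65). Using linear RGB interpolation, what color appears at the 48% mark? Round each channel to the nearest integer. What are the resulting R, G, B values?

(200, 138, 95)

48% corresponds to t = 0.48.
R = 200 + 0.48 × (199 − 200) = 200 + 0.48 × -1 = 199.52 → 200
G = 224 + 0.48 × (44 − 224) = 224 + 0.48 × -180 = 137.6 → 138
B = 123 + 0.48 × (65 − 123) = 123 + 0.48 × -58 = 95.16 → 95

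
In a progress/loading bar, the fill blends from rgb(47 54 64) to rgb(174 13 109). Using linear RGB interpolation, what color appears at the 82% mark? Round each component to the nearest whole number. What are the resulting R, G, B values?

(151, 20, 101)

82% corresponds to t = 0.82.
R = 47 + 0.82 × (174 − 47) = 47 + 0.82 × 127 = 151.14 → 151
G = 54 + 0.82 × (13 − 54) = 54 + 0.82 × -41 = 20.38 → 20
B = 64 + 0.82 × (109 − 64) = 64 + 0.82 × 45 = 100.9 → 101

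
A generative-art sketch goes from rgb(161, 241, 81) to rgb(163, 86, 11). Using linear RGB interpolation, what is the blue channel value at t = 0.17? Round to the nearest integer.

B = 81 + 0.17 × (11 − 81) = 69.1 → 69

69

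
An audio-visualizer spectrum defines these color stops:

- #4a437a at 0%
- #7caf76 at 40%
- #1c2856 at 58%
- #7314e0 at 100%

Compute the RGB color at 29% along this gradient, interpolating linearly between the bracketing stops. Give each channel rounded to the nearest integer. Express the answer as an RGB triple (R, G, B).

(110, 145, 119)

29% lies between the 0% and 40% stops, so the local fraction is t = (29 − 0)/(40 − 0) = 29/40 ≈ 0.725.
#4a437a → (74, 67, 122); #7caf76 → (124, 175, 118).
R = 74 + 0.725 × (124 − 74) = 110.25 → 110
G = 67 + 0.725 × (175 − 67) = 145.3 → 145
B = 122 + 0.725 × (118 − 122) = 119.1 → 119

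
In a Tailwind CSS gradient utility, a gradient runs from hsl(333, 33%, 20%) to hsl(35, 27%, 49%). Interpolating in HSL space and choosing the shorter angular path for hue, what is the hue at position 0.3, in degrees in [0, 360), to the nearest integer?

Hue: 35 − 333 = -298°, but |-298| > 180 so the shorter arc goes the other way: Δh = -298 + 360 = 62°.
H = 333 + 0.3 × (62) = 351.6 → 352°

352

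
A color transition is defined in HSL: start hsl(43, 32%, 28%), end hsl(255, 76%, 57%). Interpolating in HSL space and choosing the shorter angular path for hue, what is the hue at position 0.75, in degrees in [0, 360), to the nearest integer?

Hue: 255 − 43 = 212°, but |212| > 180 so the shorter arc goes the other way: Δh = 212 − 360 = -148°.
H = 43 + 0.75 × (-148) = -68 → -68 → -68 mod 360 = 292°

292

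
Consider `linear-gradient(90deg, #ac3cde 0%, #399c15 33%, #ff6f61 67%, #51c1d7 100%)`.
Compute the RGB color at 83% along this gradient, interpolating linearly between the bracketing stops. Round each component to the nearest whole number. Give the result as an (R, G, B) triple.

(171, 151, 154)

83% lies between the 67% and 100% stops, so the local fraction is t = (83 − 67)/(100 − 67) = 16/33 ≈ 0.4848.
#ff6f61 → (255, 111, 97); #51c1d7 → (81, 193, 215).
R = 255 + 0.4848 × (81 − 255) = 170.645 → 171
G = 111 + 0.4848 × (193 − 111) = 150.754 → 151
B = 97 + 0.4848 × (215 − 97) = 154.206 → 154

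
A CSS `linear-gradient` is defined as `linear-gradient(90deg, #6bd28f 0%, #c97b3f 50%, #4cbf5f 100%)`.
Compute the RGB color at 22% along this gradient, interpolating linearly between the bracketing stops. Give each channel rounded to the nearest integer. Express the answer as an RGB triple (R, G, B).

22% lies between the 0% and 50% stops, so the local fraction is t = (22 − 0)/(50 − 0) = 22/50 ≈ 0.44.
#6bd28f → (107, 210, 143); #c97b3f → (201, 123, 63).
R = 107 + 0.44 × (201 − 107) = 148.36 → 148
G = 210 + 0.44 × (123 − 210) = 171.72 → 172
B = 143 + 0.44 × (63 − 143) = 107.8 → 108

(148, 172, 108)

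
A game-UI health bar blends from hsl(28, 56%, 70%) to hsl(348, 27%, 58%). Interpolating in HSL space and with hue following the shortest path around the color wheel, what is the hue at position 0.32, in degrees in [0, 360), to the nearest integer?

Hue: 348 − 28 = 320°, but |320| > 180 so the shorter arc goes the other way: Δh = 320 − 360 = -40°.
H = 28 + 0.32 × (-40) = 15.2 → 15°

15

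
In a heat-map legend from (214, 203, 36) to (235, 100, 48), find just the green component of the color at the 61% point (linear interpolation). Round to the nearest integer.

140

G = 203 + 0.61 × (100 − 203) = 140.17 → 140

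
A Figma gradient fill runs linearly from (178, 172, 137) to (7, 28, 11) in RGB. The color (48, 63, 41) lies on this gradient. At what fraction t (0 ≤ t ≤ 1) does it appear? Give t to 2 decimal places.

0.76

Invert the lerp on the R channel (largest span, 171): t = (48 − 178) / (7 − 178) = -130/-171 = 0.76023.
Check on G: (63 − 172)/(28 − 172) = 0.7569 ✓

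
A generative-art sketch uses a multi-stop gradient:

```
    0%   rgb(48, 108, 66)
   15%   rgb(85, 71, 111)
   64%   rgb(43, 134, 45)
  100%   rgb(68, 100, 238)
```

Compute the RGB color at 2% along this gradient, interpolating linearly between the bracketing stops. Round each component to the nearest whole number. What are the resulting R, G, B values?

(53, 103, 72)

2% lies between the 0% and 15% stops, so the local fraction is t = (2 − 0)/(15 − 0) = 2/15 ≈ 0.1333.
R = 48 + 0.1333 × (85 − 48) = 52.932 → 53
G = 108 + 0.1333 × (71 − 108) = 103.068 → 103
B = 66 + 0.1333 × (111 − 66) = 71.999 → 72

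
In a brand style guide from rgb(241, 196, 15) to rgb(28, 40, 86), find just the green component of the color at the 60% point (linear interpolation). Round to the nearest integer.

102

G = 196 + 0.6 × (40 − 196) = 102.4 → 102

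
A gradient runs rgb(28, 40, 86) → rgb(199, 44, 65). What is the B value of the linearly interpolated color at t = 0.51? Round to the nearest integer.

B = 86 + 0.51 × (65 − 86) = 75.29 → 75

75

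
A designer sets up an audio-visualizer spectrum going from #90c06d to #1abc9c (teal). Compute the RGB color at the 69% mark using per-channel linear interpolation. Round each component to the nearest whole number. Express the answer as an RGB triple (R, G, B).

#90c06d → (144, 192, 109); #1abc9c → (26, 188, 156).
69% corresponds to t = 0.69.
R = 144 + 0.69 × (26 − 144) = 144 + 0.69 × -118 = 62.58 → 63
G = 192 + 0.69 × (188 − 192) = 192 + 0.69 × -4 = 189.24 → 189
B = 109 + 0.69 × (156 − 109) = 109 + 0.69 × 47 = 141.43 → 141

(63, 189, 141)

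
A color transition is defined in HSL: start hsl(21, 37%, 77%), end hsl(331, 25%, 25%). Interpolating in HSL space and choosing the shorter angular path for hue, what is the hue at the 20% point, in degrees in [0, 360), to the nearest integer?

11

Hue: 331 − 21 = 310°, but |310| > 180 so the shorter arc goes the other way: Δh = 310 − 360 = -50°.
H = 21 + 0.2 × (-50) = 11 → 11°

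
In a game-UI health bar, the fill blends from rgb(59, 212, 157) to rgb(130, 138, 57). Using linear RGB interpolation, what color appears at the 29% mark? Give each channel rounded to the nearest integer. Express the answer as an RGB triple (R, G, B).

(80, 191, 128)

29% corresponds to t = 0.29.
R = 59 + 0.29 × (130 − 59) = 59 + 0.29 × 71 = 79.59 → 80
G = 212 + 0.29 × (138 − 212) = 212 + 0.29 × -74 = 190.54 → 191
B = 157 + 0.29 × (57 − 157) = 157 + 0.29 × -100 = 128 → 128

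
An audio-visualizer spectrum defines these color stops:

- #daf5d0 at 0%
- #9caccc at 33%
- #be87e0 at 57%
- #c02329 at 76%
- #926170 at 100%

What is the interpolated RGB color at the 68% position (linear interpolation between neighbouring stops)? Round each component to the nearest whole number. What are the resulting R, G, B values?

68% lies between the 57% and 76% stops, so the local fraction is t = (68 − 57)/(76 − 57) = 11/19 ≈ 0.5789.
#be87e0 → (190, 135, 224); #c02329 → (192, 35, 41).
R = 190 + 0.5789 × (192 − 190) = 191.158 → 191
G = 135 + 0.5789 × (35 − 135) = 77.11 → 77
B = 224 + 0.5789 × (41 − 224) = 118.061 → 118

(191, 77, 118)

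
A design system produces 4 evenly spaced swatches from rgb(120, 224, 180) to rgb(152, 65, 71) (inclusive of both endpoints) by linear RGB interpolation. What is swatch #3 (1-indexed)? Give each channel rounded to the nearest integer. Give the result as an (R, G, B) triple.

With 4 swatches and endpoints inclusive, swatch 3 sits at t = (3 − 1)/(4 − 1) = 2/3 ≈ 0.6667.
R = 120 + 0.6667 × (152 − 120) = 141.334 → 141
G = 224 + 0.6667 × (65 − 224) = 117.995 → 118
B = 180 + 0.6667 × (71 − 180) = 107.33 → 107

(141, 118, 107)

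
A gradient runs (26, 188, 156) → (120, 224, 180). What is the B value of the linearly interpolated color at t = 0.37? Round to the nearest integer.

B = 156 + 0.37 × (180 − 156) = 164.88 → 165

165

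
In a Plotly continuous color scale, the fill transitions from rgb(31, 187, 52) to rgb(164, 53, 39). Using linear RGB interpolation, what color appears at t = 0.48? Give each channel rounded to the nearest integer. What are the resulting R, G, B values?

R = 31 + 0.48 × (164 − 31) = 31 + 0.48 × 133 = 94.84 → 95
G = 187 + 0.48 × (53 − 187) = 187 + 0.48 × -134 = 122.68 → 123
B = 52 + 0.48 × (39 − 52) = 52 + 0.48 × -13 = 45.76 → 46

(95, 123, 46)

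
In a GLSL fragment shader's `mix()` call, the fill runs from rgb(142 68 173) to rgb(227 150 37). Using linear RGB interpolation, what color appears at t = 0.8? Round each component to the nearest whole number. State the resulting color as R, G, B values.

R = 142 + 0.8 × (227 − 142) = 142 + 0.8 × 85 = 210 → 210
G = 68 + 0.8 × (150 − 68) = 68 + 0.8 × 82 = 133.6 → 134
B = 173 + 0.8 × (37 − 173) = 173 + 0.8 × -136 = 64.2 → 64
So the blended color is (210, 134, 64), about #d28640.

(210, 134, 64)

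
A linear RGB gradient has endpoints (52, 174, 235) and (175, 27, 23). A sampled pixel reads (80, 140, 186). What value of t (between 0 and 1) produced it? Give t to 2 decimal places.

0.23

Invert the lerp on the B channel (largest span, 212): t = (186 − 235) / (23 − 235) = -49/-212 = 0.23113.
Check on R: (80 − 52)/(175 − 52) = 0.2276 ✓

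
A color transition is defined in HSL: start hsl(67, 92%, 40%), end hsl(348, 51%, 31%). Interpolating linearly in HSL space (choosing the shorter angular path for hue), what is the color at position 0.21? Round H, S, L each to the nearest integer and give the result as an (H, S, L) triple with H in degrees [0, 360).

(50, 83, 38)

Hue: 348 − 67 = 281°, but |281| > 180 so the shorter arc goes the other way: Δh = 281 − 360 = -79°.
H = 67 + 0.21 × (-79) = 50.41 → 50°
S = 92 + 0.21 × (51 − 92) = 83.39 → 83%
L = 40 + 0.21 × (31 − 40) = 38.11 → 38%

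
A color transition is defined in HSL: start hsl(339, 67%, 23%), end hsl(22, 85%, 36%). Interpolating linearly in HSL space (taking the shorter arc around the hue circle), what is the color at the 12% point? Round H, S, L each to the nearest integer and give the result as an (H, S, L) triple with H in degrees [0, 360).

Hue: 22 − 339 = -317°, but |-317| > 180 so the shorter arc goes the other way: Δh = -317 + 360 = 43°.
H = 339 + 0.12 × (43) = 344.16 → 344°
S = 67 + 0.12 × (85 − 67) = 69.16 → 69%
L = 23 + 0.12 × (36 − 23) = 24.56 → 25%

(344, 69, 25)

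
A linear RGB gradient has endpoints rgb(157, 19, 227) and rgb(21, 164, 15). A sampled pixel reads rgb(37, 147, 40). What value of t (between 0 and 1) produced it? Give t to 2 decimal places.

0.88

Invert the lerp on the B channel (largest span, 212): t = (40 − 227) / (15 − 227) = -187/-212 = 0.88208.
Check on R: (37 − 157)/(21 − 157) = 0.8824 ✓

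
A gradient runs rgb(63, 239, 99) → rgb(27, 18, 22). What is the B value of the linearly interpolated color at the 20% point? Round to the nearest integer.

B = 99 + 0.2 × (22 − 99) = 83.6 → 84

84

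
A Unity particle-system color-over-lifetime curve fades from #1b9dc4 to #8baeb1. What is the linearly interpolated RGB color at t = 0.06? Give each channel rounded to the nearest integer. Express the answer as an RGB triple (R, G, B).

(34, 158, 195)

#1b9dc4 → (27, 157, 196); #8baeb1 → (139, 174, 177).
R = 27 + 0.06 × (139 − 27) = 27 + 0.06 × 112 = 33.72 → 34
G = 157 + 0.06 × (174 − 157) = 157 + 0.06 × 17 = 158.02 → 158
B = 196 + 0.06 × (177 − 196) = 196 + 0.06 × -19 = 194.86 → 195
So the blended color is (34, 158, 195), about #229ec3.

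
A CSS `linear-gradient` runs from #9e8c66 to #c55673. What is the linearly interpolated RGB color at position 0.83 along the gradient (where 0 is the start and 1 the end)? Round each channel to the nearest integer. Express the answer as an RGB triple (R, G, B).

#9e8c66 → (158, 140, 102); #c55673 → (197, 86, 115).
R = 158 + 0.83 × (197 − 158) = 158 + 0.83 × 39 = 190.37 → 190
G = 140 + 0.83 × (86 − 140) = 140 + 0.83 × -54 = 95.18 → 95
B = 102 + 0.83 × (115 − 102) = 102 + 0.83 × 13 = 112.79 → 113
So the blended color is (190, 95, 113), about #be5f71.

(190, 95, 113)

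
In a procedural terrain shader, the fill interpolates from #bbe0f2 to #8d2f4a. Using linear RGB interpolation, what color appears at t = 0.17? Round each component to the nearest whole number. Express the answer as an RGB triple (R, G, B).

#bbe0f2 → (187, 224, 242); #8d2f4a → (141, 47, 74).
R = 187 + 0.17 × (141 − 187) = 187 + 0.17 × -46 = 179.18 → 179
G = 224 + 0.17 × (47 − 224) = 224 + 0.17 × -177 = 193.91 → 194
B = 242 + 0.17 × (74 − 242) = 242 + 0.17 × -168 = 213.44 → 213
So the blended color is (179, 194, 213), about #b3c2d5.

(179, 194, 213)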